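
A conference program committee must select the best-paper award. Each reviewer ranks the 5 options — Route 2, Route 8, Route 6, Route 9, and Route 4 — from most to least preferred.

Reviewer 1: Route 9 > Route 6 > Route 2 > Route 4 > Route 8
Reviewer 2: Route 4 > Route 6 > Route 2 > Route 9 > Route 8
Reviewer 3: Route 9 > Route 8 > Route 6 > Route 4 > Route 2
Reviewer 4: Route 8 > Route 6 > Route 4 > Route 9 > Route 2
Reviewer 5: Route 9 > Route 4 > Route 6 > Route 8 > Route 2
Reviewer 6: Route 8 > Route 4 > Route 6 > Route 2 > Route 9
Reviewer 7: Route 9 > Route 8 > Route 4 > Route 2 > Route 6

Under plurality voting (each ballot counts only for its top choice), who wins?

First-place vote totals:
  Route 2: 0
  Route 8: 2
  Route 6: 0
  Route 9: 4
  Route 4: 1
Route 9 has the most first-place votes.

Route 9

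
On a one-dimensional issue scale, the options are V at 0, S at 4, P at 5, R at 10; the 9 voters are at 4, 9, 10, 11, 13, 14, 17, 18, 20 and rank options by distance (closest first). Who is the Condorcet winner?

With single-peaked preferences on a line, the Condorcet winner is the candidate closest to the median voter.
The median voter (position 13) is closest to R at 10.
Check: R vs V — voters closer to R: 8 of 9.

R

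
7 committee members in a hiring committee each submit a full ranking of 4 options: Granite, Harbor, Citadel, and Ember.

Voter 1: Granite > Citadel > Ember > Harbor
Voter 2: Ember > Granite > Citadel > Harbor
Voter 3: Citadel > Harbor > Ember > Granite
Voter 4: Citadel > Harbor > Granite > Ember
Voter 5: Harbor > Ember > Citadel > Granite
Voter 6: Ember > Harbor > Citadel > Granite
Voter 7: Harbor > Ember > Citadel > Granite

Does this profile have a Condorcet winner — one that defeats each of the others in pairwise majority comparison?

Head-to-head results (7 voters total):
Granite vs Harbor: Harbor wins 5–2.
Granite vs Citadel: Citadel wins 5–2.
Granite vs Ember: Ember wins 5–2.
Harbor vs Citadel: Citadel wins 4–3.
Harbor vs Ember: Harbor wins 4–3.
Citadel vs Ember: Ember wins 4–3.
No candidate beats all others: Harbor beats Ember beats Citadel beats Harbor, a majority cycle.

No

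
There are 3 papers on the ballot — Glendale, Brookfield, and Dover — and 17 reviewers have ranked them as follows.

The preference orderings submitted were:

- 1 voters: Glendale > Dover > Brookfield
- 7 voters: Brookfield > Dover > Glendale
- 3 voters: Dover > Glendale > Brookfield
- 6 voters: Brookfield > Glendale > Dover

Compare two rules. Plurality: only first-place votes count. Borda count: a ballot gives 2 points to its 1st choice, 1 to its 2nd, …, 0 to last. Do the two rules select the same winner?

Yes

Plurality first-place counts: Glendale 1, Brookfield 13, Dover 3 → Brookfield.
Borda totals: Glendale 11, Brookfield 26, Dover 14 → Brookfield.
The two rules agree on Brookfield.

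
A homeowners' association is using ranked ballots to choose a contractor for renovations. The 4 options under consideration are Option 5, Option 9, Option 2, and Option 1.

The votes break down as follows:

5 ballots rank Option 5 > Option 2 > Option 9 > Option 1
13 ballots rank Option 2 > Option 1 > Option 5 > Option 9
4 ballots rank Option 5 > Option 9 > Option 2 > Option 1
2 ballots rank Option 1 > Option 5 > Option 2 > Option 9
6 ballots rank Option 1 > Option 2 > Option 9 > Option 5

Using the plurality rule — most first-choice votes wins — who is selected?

Option 2

First-place vote totals:
  Option 5: 9
  Option 9: 0
  Option 2: 13
  Option 1: 8
Option 2 has the most first-place votes.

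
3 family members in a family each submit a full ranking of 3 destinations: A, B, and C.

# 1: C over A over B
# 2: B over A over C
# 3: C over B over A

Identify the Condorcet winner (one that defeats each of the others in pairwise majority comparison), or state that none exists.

C

Head-to-head results (3 voters total):
A vs B: B wins 2–1.
A vs C: C wins 2–1.
B vs C: C wins 2–1.
C beats each rival — A (2–1), B (2–1) — so C is the Condorcet winner.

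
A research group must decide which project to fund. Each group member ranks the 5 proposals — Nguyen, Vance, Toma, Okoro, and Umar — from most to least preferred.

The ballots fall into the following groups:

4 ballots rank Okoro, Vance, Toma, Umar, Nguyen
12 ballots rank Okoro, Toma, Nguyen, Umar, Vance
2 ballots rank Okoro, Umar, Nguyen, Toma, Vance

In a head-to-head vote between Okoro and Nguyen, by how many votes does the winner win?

18

Ballots ranking Okoro above Nguyen: 4+12+2 = 18.
Ballots ranking Nguyen above Okoro: 0.
Okoro wins 18–0, a margin of 18.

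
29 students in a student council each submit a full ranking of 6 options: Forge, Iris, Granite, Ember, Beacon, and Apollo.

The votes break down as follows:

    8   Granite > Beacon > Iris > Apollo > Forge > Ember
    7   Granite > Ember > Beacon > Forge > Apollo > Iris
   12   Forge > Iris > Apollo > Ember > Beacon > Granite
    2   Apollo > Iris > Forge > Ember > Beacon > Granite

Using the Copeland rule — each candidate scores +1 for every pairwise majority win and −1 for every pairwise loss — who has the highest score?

Pairwise results:
  Forge vs Iris: Forge wins 19–10.
  Forge vs Granite: Granite wins 15–14.
  Forge vs Ember: Forge wins 22–7.
  Forge vs Beacon: Beacon wins 15–14.
  Forge vs Apollo: Forge wins 19–10.
  Iris vs Granite: Granite wins 15–14.
  Iris vs Ember: Iris wins 22–7.
  Iris vs Beacon: Beacon wins 15–14.
  Iris vs Apollo: Iris wins 20–9.
  Granite vs Ember: Granite wins 15–14.
  Granite vs Beacon: Granite wins 15–14.
  Granite vs Apollo: Granite wins 15–14.
  Ember vs Beacon: Ember wins 21–8.
  Ember vs Apollo: Apollo wins 22–7.
  Beacon vs Apollo: Beacon wins 15–14.
Copeland scores (wins − losses):
  Forge: 3 − 2 = 1
  Iris: 2 − 3 = -1
  Granite: 5 − 0 = 5
  Ember: 1 − 4 = -3
  Beacon: 3 − 2 = 1
  Apollo: 1 − 4 = -3
Granite has the best Copeland score.

Granite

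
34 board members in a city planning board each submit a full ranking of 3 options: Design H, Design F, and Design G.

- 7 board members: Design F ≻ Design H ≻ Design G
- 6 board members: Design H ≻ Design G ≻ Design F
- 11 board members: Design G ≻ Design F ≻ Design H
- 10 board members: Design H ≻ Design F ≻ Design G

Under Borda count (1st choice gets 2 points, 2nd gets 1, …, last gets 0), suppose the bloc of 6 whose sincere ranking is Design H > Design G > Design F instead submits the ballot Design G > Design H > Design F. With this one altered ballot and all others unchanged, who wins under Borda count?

Borda totals with the altered ballot: Design H 33, Design F 35, Design G 34.
The switch changes the winner from Design H to Design F.

Design F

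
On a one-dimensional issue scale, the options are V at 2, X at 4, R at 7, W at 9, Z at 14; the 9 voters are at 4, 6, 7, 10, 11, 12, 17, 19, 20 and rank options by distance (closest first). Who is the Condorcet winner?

W

With single-peaked preferences on a line, the Condorcet winner is the candidate closest to the median voter.
The median voter (position 11) is closest to W at 9.
Check: W vs X — voters closer to W: 7 of 9.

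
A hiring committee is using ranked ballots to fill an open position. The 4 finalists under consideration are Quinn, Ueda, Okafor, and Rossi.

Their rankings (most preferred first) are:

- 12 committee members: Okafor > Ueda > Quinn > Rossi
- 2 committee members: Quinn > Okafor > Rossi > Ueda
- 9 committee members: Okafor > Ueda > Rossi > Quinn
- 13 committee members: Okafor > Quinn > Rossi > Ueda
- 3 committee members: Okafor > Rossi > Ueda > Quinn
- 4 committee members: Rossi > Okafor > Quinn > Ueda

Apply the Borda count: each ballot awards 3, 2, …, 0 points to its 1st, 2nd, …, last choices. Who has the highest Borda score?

Borda scores:
  Quinn: 12·1 + 2·3 + 9·0 + 13·2 + 3·0 + 4·1 = 48
  Ueda: 12·2 + 2·0 + 9·2 + 13·0 + 3·1 + 4·0 = 45
  Okafor: 12·3 + 2·2 + 9·3 + 13·3 + 3·3 + 4·2 = 123
  Rossi: 12·0 + 2·1 + 9·1 + 13·1 + 3·2 + 4·3 = 42
Okafor has the highest total.

Okafor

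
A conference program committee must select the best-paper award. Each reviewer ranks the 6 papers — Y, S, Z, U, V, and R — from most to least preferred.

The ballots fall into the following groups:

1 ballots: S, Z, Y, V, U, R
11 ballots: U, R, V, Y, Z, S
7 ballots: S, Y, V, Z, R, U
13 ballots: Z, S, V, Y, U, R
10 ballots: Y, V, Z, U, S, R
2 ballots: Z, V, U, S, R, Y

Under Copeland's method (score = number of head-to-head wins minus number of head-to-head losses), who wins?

Pairwise results:
  Y vs S: S wins 23–21.
  Y vs Z: Y wins 28–16.
  Y vs U: Y wins 31–13.
  Y vs V: V wins 26–18.
  Y vs R: Y wins 31–13.
  S vs Z: Z wins 36–8.
  S vs U: U wins 23–21.
  S vs V: V wins 23–21.
  S vs R: S wins 33–11.
  Z vs U: Z wins 33–11.
  Z vs V: V wins 28–16.
  Z vs R: Z wins 33–11.
  U vs V: V wins 33–11.
  U vs R: U wins 37–7.
  V vs R: V wins 33–11.
Copeland scores (wins − losses):
  Y: 3 − 2 = 1
  S: 2 − 3 = -1
  Z: 3 − 2 = 1
  U: 2 − 3 = -1
  V: 5 − 0 = 5
  R: 0 − 5 = -5
V has the best Copeland score.

V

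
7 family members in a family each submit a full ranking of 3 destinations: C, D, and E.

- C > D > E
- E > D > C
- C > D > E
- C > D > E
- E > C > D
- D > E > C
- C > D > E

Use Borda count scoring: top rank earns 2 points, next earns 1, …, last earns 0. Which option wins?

Borda scores:
  C: 2 + 0 + 2 + 2 + 1 + 0 + 2 = 9
  D: 1 + 1 + 1 + 1 + 0 + 2 + 1 = 7
  E: 0 + 2 + 0 + 0 + 2 + 1 + 0 = 5
C has the highest total.

C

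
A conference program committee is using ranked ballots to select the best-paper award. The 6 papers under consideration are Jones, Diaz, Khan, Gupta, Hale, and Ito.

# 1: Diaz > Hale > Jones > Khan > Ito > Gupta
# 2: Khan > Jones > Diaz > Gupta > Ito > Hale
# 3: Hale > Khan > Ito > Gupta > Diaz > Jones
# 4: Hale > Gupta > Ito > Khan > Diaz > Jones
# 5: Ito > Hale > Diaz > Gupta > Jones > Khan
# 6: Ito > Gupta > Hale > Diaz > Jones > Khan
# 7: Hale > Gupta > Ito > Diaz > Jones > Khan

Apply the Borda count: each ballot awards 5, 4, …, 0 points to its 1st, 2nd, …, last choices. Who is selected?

Hale

Borda scores:
  Jones: 3 + 4 + 0 + 0 + 1 + 1 + 1 = 10
  Diaz: 5 + 3 + 1 + 1 + 3 + 2 + 2 = 17
  Khan: 2 + 5 + 4 + 2 + 0 + 0 + 0 = 13
  Gupta: 0 + 2 + 2 + 4 + 2 + 4 + 4 = 18
  Hale: 4 + 0 + 5 + 5 + 4 + 3 + 5 = 26
  Ito: 1 + 1 + 3 + 3 + 5 + 5 + 3 = 21
Hale has the highest total.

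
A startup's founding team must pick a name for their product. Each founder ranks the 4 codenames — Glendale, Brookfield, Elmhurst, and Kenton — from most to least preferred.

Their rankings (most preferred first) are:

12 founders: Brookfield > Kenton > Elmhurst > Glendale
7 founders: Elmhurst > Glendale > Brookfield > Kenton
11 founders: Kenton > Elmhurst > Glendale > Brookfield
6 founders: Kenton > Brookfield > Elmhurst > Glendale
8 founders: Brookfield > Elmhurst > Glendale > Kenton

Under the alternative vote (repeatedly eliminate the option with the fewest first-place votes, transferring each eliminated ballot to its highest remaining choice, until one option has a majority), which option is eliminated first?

Glendale

Round 1: Brookfield 20, Kenton 17, Elmhurst 7, Glendale 0. Glendale has the fewest and is eliminated.
Round 2: Brookfield 20, Kenton 17, Elmhurst 7. Elmhurst has the fewest and is eliminated.
Round 3: Brookfield 27, Kenton 17. Brookfield has a majority.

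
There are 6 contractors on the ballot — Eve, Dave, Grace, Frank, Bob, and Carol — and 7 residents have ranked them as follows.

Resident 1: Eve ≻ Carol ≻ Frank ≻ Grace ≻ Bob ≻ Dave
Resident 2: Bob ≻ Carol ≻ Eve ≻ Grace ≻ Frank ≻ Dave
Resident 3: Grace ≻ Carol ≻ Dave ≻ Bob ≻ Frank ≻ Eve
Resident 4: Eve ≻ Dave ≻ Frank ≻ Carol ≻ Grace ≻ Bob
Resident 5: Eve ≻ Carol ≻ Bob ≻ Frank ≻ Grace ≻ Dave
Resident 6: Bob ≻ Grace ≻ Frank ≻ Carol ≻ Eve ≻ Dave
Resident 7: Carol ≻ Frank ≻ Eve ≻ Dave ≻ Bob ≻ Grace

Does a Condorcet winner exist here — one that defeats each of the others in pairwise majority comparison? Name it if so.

Carol

Head-to-head results (7 voters total):
Eve vs Dave: Eve wins 6–1.
Eve vs Grace: Eve wins 5–2.
Eve vs Frank: Eve wins 4–3.
Eve vs Bob: Eve wins 4–3.
Eve vs Carol: Carol wins 4–3.
Dave vs Grace: Grace wins 5–2.
Dave vs Frank: Frank wins 5–2.
Dave vs Bob: Bob wins 4–3.
Dave vs Carol: Carol wins 6–1.
Grace vs Frank: Frank wins 4–3.
Grace vs Bob: Bob wins 4–3.
Grace vs Carol: Carol wins 5–2.
Frank vs Bob: Bob wins 4–3.
Frank vs Carol: Carol wins 5–2.
Bob vs Carol: Carol wins 5–2.
Carol beats each rival — Eve (4–3), Dave (6–1), Grace (5–2), Frank (5–2), Bob (5–2) — so Carol is the Condorcet winner.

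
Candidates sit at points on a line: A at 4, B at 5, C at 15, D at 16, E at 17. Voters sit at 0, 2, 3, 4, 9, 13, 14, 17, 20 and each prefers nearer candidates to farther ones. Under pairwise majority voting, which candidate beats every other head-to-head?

With single-peaked preferences on a line, the Condorcet winner is the candidate closest to the median voter.
The median voter (position 9) is closest to B at 5.
Check: B vs A — voters closer to B: 5 of 9.

B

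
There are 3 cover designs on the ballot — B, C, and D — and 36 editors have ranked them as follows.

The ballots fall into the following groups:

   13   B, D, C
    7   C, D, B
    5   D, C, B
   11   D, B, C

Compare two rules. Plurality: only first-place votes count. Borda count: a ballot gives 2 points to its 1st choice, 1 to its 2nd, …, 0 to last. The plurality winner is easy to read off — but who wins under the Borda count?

D

Plurality first-place counts: B 13, C 7, D 16 → D.
Borda totals: B 37, C 19, D 52 → D.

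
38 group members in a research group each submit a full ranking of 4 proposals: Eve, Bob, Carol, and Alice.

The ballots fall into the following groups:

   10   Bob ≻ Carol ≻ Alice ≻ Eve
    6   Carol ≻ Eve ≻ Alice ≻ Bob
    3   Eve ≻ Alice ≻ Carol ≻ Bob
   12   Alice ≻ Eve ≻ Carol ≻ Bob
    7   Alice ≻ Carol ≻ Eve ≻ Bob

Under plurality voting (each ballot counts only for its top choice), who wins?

First-place vote totals:
  Eve: 3
  Bob: 10
  Carol: 6
  Alice: 19
Alice has the most first-place votes.

Alice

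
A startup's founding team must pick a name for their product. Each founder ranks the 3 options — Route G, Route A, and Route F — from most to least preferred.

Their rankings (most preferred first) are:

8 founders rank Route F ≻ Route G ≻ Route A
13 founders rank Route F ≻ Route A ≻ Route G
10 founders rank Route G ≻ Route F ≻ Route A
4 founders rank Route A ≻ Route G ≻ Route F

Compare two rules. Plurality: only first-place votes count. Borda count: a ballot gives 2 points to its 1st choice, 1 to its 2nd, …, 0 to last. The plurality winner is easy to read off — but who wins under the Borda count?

Plurality first-place counts: Route G 10, Route A 4, Route F 21 → Route F.
Borda totals: Route G 32, Route A 21, Route F 52 → Route F.

Route F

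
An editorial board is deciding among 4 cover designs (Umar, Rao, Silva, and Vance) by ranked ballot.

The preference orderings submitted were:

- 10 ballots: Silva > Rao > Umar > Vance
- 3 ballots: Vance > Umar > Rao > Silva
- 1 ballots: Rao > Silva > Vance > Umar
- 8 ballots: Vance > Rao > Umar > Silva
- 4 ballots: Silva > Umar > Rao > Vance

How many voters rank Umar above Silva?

11

Ballots ranking Umar above Silva: 3+8 = 11.
Ballots ranking Silva above Umar: 10+1+4 = 15.
So 11 of 26 voters prefer Umar to Silva.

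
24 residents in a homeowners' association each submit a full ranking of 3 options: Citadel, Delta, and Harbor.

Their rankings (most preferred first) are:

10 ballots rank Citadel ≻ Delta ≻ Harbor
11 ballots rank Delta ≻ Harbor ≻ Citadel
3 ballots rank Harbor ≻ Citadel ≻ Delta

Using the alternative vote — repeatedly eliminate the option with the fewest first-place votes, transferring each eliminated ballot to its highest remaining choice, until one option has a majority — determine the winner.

Citadel

Round 1: Delta 11, Citadel 10, Harbor 3. Harbor has the fewest and is eliminated.
Round 2: Citadel 13, Delta 11. Citadel has a majority.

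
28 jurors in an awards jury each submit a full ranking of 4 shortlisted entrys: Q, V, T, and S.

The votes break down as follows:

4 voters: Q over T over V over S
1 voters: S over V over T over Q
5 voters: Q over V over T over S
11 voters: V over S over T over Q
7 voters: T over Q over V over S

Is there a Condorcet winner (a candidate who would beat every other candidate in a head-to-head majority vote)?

Head-to-head results (28 voters total):
Q vs V: Q wins 16–12.
Q vs T: T wins 19–9.
Q vs S: Q wins 16–12.
V vs T: V wins 17–11.
V vs S: V wins 27–1.
T vs S: T wins 16–12.
No candidate beats all others: Q beats V beats T beats Q, a majority cycle.

No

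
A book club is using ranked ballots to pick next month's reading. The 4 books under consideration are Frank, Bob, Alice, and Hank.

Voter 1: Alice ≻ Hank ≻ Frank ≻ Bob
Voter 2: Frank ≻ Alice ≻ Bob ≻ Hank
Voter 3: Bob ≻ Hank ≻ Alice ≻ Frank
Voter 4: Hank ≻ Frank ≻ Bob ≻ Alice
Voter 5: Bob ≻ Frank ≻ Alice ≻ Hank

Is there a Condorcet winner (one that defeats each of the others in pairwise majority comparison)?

Head-to-head results (5 voters total):
Frank vs Bob: Frank wins 3–2.
Frank vs Alice: Frank wins 3–2.
Frank vs Hank: Hank wins 3–2.
Bob vs Alice: Bob wins 3–2.
Bob vs Hank: Bob wins 3–2.
Alice vs Hank: Alice wins 3–2.
No candidate beats all others: Frank beats Bob beats Hank beats Frank, a majority cycle.

No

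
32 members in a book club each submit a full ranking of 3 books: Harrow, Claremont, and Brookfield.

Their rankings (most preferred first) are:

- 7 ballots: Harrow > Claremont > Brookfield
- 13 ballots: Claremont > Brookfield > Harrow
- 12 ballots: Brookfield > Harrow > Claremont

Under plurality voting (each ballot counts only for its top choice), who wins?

Claremont

First-place vote totals:
  Harrow: 7
  Claremont: 13
  Brookfield: 12
Claremont has the most first-place votes.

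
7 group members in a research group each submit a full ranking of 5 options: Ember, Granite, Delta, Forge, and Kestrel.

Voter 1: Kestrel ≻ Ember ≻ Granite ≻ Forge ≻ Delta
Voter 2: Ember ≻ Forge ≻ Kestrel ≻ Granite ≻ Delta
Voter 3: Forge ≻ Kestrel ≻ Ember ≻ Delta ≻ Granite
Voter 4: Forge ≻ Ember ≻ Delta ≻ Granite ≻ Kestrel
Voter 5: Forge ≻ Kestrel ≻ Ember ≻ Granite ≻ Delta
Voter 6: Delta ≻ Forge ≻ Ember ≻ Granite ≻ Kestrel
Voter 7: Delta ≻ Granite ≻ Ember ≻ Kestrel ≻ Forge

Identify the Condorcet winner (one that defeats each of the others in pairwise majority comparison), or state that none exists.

Head-to-head results (7 voters total):
Ember vs Granite: Ember wins 6–1.
Ember vs Delta: Ember wins 5–2.
Ember vs Forge: Forge wins 4–3.
Ember vs Kestrel: Ember wins 4–3.
Granite vs Delta: Delta wins 4–3.
Granite vs Forge: Forge wins 5–2.
Granite vs Kestrel: Kestrel wins 4–3.
Delta vs Forge: Forge wins 5–2.
Delta vs Kestrel: Kestrel wins 4–3.
Forge vs Kestrel: Forge wins 5–2.
Forge beats each rival — Ember (4–3), Granite (5–2), Delta (5–2), Kestrel (5–2) — so Forge is the Condorcet winner.

Forge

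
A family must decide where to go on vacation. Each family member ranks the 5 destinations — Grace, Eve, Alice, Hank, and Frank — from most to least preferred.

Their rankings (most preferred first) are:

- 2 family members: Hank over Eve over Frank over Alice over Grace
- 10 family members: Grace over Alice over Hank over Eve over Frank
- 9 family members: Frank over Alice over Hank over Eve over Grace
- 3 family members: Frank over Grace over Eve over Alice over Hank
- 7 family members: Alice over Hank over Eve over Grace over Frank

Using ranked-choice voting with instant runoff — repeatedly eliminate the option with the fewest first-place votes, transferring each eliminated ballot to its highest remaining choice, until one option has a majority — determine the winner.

Round 1: Frank 12, Grace 10, Alice 7, Hank 2, Eve 0. Eve has the fewest and is eliminated.
Round 2: Frank 12, Grace 10, Alice 7, Hank 2. Hank has the fewest and is eliminated.
Round 3: Frank 14, Grace 10, Alice 7. Alice has the fewest and is eliminated.
Round 4: Grace 17, Frank 14. Grace has a majority.

Grace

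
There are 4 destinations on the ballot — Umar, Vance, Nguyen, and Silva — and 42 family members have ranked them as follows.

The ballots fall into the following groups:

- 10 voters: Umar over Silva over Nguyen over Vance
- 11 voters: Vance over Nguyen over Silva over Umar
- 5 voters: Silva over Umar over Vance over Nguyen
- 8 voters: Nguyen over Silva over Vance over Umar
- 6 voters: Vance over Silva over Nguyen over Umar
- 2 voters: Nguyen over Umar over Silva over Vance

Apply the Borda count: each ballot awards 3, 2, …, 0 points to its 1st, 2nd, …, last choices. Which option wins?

Silva

Borda scores:
  Umar: 10·3 + 11·0 + 5·2 + 8·0 + 6·0 + 2·2 = 44
  Vance: 10·0 + 11·3 + 5·1 + 8·1 + 6·3 + 2·0 = 64
  Nguyen: 10·1 + 11·2 + 5·0 + 8·3 + 6·1 + 2·3 = 68
  Silva: 10·2 + 11·1 + 5·3 + 8·2 + 6·2 + 2·1 = 76
Silva has the highest total.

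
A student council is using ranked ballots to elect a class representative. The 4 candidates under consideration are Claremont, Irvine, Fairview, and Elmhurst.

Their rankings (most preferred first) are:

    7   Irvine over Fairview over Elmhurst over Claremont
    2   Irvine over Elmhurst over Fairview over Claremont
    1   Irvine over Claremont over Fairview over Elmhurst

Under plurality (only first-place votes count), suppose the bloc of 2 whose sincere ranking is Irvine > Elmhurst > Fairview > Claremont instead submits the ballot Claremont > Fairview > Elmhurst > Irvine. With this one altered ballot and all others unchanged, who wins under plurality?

Irvine

First-place totals with the altered ballot: Claremont 2, Irvine 8, Fairview 0, Elmhurst 0.
The winner is unchanged: still Irvine.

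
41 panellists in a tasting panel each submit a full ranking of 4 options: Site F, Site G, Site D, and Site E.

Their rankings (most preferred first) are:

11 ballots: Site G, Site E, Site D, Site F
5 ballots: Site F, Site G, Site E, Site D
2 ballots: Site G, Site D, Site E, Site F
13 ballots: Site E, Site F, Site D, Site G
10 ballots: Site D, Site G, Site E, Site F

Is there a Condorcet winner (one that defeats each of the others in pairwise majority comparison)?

Head-to-head results (41 voters total):
Site F vs Site G: Site G wins 23–18.
Site F vs Site D: Site D wins 23–18.
Site F vs Site E: Site E wins 36–5.
Site G vs Site D: Site D wins 23–18.
Site G vs Site E: Site G wins 28–13.
Site D vs Site E: Site E wins 29–12.
No candidate beats all others: Site G beats Site E beats Site D beats Site G, a majority cycle.

No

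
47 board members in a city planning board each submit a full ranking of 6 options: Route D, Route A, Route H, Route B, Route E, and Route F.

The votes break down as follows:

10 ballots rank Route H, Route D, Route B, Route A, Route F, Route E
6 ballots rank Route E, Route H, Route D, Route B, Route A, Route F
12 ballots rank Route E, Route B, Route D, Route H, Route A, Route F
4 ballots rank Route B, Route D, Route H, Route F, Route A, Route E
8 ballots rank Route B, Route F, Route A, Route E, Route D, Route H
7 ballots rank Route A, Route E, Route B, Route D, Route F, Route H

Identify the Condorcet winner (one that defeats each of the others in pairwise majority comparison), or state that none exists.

No Condorcet winner

Head-to-head results (47 voters total):
Route D vs Route A: Route D wins 32–15.
Route D vs Route H: Route D wins 31–16.
Route D vs Route B: Route B wins 31–16.
Route D vs Route E: Route E wins 33–14.
Route D vs Route F: Route D wins 39–8.
Route A vs Route H: Route H wins 32–15.
Route A vs Route B: Route B wins 40–7.
Route A vs Route E: Route A wins 29–18.
Route A vs Route F: Route A wins 35–12.
Route H vs Route B: Route B wins 31–16.
Route H vs Route E: Route E wins 33–14.
Route H vs Route F: Route H wins 32–15.
Route B vs Route E: Route E wins 25–22.
Route B vs Route F: Route B wins 47–0.
Route E vs Route F: Route E wins 25–22.
No candidate beats all others: Route D beats Route A beats Route E beats Route D, a majority cycle.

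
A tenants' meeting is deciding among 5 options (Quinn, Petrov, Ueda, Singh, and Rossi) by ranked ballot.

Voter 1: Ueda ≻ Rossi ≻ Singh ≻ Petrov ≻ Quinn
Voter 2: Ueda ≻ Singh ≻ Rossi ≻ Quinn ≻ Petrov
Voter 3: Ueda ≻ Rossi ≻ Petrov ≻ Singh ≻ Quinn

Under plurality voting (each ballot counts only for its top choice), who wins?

Ueda

First-place vote totals:
  Quinn: 0
  Petrov: 0
  Ueda: 3
  Singh: 0
  Rossi: 0
Ueda has the most first-place votes.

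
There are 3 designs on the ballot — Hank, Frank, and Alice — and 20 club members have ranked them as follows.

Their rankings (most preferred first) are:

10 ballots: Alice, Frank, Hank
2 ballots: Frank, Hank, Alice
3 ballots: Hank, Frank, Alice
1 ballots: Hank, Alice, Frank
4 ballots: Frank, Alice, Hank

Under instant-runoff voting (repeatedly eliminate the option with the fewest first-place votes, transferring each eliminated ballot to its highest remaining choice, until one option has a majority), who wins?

Round 1: Alice 10, Frank 6, Hank 4. Hank has the fewest and is eliminated.
Round 2: Alice 11, Frank 9. Alice has a majority.

Alice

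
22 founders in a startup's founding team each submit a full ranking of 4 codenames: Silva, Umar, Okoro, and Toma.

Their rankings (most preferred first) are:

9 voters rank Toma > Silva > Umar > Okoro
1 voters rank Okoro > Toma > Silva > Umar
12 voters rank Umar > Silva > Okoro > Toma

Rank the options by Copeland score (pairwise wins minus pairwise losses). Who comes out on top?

Pairwise results:
  Silva vs Umar: Umar wins 12–10.
  Silva vs Okoro: Silva wins 21–1.
  Silva vs Toma: Silva wins 12–10.
  Umar vs Okoro: Umar wins 21–1.
  Umar vs Toma: Umar wins 12–10.
  Okoro vs Toma: Okoro wins 13–9.
Copeland scores (wins − losses):
  Silva: 2 − 1 = 1
  Umar: 3 − 0 = 3
  Okoro: 1 − 2 = -1
  Toma: 0 − 3 = -3
Umar has the best Copeland score.

Umar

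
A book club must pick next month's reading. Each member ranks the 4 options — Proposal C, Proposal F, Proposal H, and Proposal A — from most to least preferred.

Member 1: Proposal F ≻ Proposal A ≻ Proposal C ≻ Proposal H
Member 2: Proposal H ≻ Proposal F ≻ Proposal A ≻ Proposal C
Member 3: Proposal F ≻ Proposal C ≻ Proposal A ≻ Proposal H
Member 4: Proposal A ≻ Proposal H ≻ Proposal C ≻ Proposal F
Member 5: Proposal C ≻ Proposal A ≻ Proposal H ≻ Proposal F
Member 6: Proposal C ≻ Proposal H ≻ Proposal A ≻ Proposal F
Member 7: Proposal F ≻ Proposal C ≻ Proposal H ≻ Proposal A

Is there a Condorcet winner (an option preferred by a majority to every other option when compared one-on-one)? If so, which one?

None — there is no Condorcet winner

Head-to-head results (7 voters total):
Proposal C vs Proposal F: Proposal F wins 4–3.
Proposal C vs Proposal H: Proposal C wins 5–2.
Proposal C vs Proposal A: Proposal C wins 4–3.
Proposal F vs Proposal H: Proposal H wins 4–3.
Proposal F vs Proposal A: Proposal F wins 4–3.
Proposal H vs Proposal A: Proposal A wins 4–3.
No candidate beats all others: Proposal C beats Proposal H beats Proposal F beats Proposal C, a majority cycle.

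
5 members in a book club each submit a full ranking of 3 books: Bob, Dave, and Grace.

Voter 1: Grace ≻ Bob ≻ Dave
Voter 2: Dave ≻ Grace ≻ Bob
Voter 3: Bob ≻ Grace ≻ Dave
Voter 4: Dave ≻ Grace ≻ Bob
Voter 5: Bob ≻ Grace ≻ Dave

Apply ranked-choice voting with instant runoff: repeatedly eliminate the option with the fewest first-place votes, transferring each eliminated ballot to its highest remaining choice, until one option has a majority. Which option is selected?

Bob

Round 1: Bob 2, Dave 2, Grace 1. Grace has the fewest and is eliminated.
Round 2: Bob 3, Dave 2. Bob has a majority.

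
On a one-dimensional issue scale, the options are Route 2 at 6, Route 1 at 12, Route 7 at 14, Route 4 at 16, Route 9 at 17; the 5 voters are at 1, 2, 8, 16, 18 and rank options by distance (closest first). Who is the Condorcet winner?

Route 2

With single-peaked preferences on a line, the Condorcet winner is the candidate closest to the median voter.
The median voter (position 8) is closest to Route 2 at 6.
Check: Route 2 vs Route 1 — voters closer to Route 2: 3 of 5.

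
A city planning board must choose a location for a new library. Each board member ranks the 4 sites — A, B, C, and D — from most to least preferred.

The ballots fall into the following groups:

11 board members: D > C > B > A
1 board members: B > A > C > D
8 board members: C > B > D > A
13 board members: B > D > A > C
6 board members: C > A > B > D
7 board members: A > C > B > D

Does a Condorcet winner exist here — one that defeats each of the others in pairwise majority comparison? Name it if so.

No Condorcet winner

Head-to-head results (46 voters total):
A vs B: B wins 33–13.
A vs C: C wins 25–21.
A vs D: D wins 32–14.
B vs C: C wins 32–14.
B vs D: B wins 35–11.
C vs D: D wins 24–22.
No candidate beats all others: B beats D beats C beats B, a majority cycle.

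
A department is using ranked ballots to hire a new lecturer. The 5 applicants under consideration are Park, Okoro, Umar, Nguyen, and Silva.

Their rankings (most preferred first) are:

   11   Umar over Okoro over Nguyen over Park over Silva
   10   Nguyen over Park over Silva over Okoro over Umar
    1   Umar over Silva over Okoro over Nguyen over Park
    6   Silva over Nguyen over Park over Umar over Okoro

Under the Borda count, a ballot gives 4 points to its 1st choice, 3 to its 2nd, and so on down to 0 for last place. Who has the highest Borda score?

Nguyen

Borda scores:
  Park: 11·1 + 10·3 + 0 + 6·2 = 53
  Okoro: 11·3 + 10·1 + 2 + 6·0 = 45
  Umar: 11·4 + 10·0 + 4 + 6·1 = 54
  Nguyen: 11·2 + 10·4 + 1 + 6·3 = 81
  Silva: 11·0 + 10·2 + 3 + 6·4 = 47
Nguyen has the highest total.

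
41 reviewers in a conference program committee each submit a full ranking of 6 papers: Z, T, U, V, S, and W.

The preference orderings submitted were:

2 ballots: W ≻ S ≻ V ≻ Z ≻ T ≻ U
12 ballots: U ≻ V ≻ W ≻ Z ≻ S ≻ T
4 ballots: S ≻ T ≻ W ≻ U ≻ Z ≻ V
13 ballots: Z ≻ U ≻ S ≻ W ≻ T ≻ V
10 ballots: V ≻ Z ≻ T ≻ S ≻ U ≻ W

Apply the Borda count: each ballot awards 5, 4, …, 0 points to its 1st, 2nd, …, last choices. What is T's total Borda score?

Borda scores:
  Z: 2·2 + 12·2 + 4·1 + 13·5 + 10·4 = 137
  T: 2·1 + 12·0 + 4·4 + 13·1 + 10·3 = 61
  U: 2·0 + 12·5 + 4·2 + 13·4 + 10·1 = 130
  V: 2·3 + 12·4 + 4·0 + 13·0 + 10·5 = 104
  S: 2·4 + 12·1 + 4·5 + 13·3 + 10·2 = 99
  W: 2·5 + 12·3 + 4·3 + 13·2 + 10·0 = 84

61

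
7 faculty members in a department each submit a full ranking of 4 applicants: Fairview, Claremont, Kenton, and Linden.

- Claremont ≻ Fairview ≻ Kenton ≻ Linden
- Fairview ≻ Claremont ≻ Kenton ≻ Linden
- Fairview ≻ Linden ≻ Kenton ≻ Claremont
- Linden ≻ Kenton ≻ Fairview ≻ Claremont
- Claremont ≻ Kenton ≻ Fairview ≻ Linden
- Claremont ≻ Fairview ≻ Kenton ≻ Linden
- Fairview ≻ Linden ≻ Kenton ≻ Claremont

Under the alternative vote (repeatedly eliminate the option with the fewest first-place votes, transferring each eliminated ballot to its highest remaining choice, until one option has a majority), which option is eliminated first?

Kenton

Round 1: Fairview 3, Claremont 3, Linden 1, Kenton 0. Kenton has the fewest and is eliminated.
Round 2: Fairview 3, Claremont 3, Linden 1. Linden has the fewest and is eliminated.
Round 3: Fairview 4, Claremont 3. Fairview has a majority.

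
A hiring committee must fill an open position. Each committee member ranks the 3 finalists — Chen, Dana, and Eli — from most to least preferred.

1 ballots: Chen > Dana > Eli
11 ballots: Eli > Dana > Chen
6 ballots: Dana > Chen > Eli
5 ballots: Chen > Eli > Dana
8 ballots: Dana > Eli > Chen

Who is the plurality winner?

Dana

First-place vote totals:
  Chen: 6
  Dana: 14
  Eli: 11
Dana has the most first-place votes.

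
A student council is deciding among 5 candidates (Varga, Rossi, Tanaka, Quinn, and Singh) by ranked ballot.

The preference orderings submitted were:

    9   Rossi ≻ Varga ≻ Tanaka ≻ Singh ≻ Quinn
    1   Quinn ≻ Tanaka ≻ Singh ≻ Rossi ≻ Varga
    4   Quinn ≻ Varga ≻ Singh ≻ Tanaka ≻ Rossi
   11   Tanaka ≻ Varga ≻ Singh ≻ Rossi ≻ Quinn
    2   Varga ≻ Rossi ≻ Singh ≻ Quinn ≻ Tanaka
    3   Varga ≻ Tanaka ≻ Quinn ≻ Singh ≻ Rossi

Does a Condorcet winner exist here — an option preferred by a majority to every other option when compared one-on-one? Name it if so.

Head-to-head results (30 voters total):
Varga vs Rossi: Varga wins 20–10.
Varga vs Tanaka: Varga wins 18–12.
Varga vs Quinn: Varga wins 25–5.
Varga vs Singh: Varga wins 29–1.
Rossi vs Tanaka: Tanaka wins 19–11.
Rossi vs Quinn: Rossi wins 22–8.
Rossi vs Singh: Singh wins 19–11.
Tanaka vs Quinn: Tanaka wins 23–7.
Tanaka vs Singh: Tanaka wins 24–6.
Quinn vs Singh: Singh wins 22–8.
Varga beats each rival — Rossi (20–10), Tanaka (18–12), Quinn (25–5), Singh (29–1) — so Varga is the Condorcet winner.

Varga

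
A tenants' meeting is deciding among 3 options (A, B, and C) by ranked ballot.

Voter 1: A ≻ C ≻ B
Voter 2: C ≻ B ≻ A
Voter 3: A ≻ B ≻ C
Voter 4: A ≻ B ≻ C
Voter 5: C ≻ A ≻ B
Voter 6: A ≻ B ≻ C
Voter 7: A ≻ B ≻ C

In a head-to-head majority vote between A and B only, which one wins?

A

Ballots ranking A above B: 6.
Ballots ranking B above A: 1.
A wins the head-to-head, 6–1.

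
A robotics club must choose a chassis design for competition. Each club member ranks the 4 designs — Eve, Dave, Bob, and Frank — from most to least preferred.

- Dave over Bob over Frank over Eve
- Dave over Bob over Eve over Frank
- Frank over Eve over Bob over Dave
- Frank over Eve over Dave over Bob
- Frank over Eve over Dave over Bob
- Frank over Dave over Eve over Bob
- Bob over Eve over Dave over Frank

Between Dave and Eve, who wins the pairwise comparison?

Eve

Ballots ranking Dave above Eve: 3.
Ballots ranking Eve above Dave: 4.
Eve wins the head-to-head, 4–3.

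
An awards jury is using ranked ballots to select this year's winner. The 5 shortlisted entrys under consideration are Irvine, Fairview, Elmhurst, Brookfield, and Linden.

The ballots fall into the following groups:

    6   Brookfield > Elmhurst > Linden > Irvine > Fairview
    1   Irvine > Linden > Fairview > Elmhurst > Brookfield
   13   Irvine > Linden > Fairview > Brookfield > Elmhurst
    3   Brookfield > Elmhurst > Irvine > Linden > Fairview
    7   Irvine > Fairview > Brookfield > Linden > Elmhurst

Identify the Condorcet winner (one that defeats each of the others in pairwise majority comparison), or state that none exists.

Irvine

Head-to-head results (30 voters total):
Irvine vs Fairview: Irvine wins 30–0.
Irvine vs Elmhurst: Irvine wins 21–9.
Irvine vs Brookfield: Irvine wins 21–9.
Irvine vs Linden: Irvine wins 24–6.
Fairview vs Elmhurst: Fairview wins 21–9.
Fairview vs Brookfield: Fairview wins 21–9.
Fairview vs Linden: Linden wins 23–7.
Elmhurst vs Brookfield: Brookfield wins 29–1.
Elmhurst vs Linden: Linden wins 21–9.
Brookfield vs Linden: Brookfield wins 16–14.
Irvine beats each rival — Fairview (30–0), Elmhurst (21–9), Brookfield (21–9), Linden (24–6) — so Irvine is the Condorcet winner.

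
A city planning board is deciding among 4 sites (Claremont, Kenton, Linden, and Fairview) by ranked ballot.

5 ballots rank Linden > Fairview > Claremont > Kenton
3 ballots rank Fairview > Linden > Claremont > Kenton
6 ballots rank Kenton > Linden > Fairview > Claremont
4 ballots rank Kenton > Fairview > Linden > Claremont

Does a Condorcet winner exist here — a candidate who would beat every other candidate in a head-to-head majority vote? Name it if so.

Kenton

Head-to-head results (18 voters total):
Claremont vs Kenton: Kenton wins 10–8.
Claremont vs Linden: Linden wins 18–0.
Claremont vs Fairview: Fairview wins 18–0.
Kenton vs Linden: Kenton wins 10–8.
Kenton vs Fairview: Kenton wins 10–8.
Linden vs Fairview: Linden wins 11–7.
Kenton beats each rival — Claremont (10–8), Linden (10–8), Fairview (10–8) — so Kenton is the Condorcet winner.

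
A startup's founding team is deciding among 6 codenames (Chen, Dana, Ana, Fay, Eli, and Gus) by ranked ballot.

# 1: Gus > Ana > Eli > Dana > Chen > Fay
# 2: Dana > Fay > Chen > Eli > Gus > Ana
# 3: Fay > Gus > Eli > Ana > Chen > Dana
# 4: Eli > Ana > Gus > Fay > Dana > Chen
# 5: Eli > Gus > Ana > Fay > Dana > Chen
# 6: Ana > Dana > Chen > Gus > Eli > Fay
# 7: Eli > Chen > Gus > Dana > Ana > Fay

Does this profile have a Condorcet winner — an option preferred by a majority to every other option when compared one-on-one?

Head-to-head results (7 voters total):
Chen vs Dana: Dana wins 5–2.
Chen vs Ana: Ana wins 5–2.
Chen vs Fay: Fay wins 4–3.
Chen vs Eli: Eli wins 5–2.
Chen vs Gus: Gus wins 4–3.
Dana vs Ana: Ana wins 5–2.
Dana vs Fay: Dana wins 4–3.
Dana vs Eli: Eli wins 5–2.
Dana vs Gus: Gus wins 5–2.
Ana vs Fay: Ana wins 5–2.
Ana vs Eli: Eli wins 5–2.
Ana vs Gus: Gus wins 5–2.
Fay vs Eli: Eli wins 5–2.
Fay vs Gus: Gus wins 5–2.
Eli vs Gus: Eli wins 4–3.
Eli beats each rival — Chen (5–2), Dana (5–2), Ana (5–2), Fay (5–2), Gus (4–3) — so Eli is the Condorcet winner.

Yes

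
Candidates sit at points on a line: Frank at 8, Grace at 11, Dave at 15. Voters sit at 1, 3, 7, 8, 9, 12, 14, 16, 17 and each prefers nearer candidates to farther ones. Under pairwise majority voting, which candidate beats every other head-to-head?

With single-peaked preferences on a line, the Condorcet winner is the candidate closest to the median voter.
The median voter (position 9) is closest to Frank at 8.
Check: Frank vs Grace — voters closer to Frank: 5 of 9.

Frank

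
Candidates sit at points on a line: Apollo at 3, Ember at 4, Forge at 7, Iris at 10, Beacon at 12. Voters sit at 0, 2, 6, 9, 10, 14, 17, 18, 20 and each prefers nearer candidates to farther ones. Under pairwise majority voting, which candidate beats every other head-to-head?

Iris

With single-peaked preferences on a line, the Condorcet winner is the candidate closest to the median voter.
The median voter (position 10) is closest to Iris at 10.
Check: Iris vs Ember — voters closer to Iris: 6 of 9.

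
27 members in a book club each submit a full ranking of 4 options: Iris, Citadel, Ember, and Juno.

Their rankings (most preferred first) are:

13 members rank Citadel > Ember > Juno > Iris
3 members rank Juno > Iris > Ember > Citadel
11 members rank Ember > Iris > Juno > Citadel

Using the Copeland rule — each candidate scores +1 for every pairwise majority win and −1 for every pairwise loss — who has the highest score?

Ember

Pairwise results:
  Iris vs Citadel: Iris wins 14–13.
  Iris vs Ember: Ember wins 24–3.
  Iris vs Juno: Juno wins 16–11.
  Citadel vs Ember: Ember wins 14–13.
  Citadel vs Juno: Juno wins 14–13.
  Ember vs Juno: Ember wins 24–3.
Copeland scores (wins − losses):
  Iris: 1 − 2 = -1
  Citadel: 0 − 3 = -3
  Ember: 3 − 0 = 3
  Juno: 2 − 1 = 1
Ember has the best Copeland score.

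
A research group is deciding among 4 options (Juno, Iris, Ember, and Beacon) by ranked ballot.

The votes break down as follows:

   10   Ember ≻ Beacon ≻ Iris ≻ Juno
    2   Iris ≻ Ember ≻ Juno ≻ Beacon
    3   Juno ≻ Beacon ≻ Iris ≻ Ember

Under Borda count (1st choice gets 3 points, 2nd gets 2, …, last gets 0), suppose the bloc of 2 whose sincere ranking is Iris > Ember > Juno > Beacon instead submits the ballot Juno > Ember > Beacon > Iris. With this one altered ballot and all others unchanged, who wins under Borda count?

Ember

Borda totals with the altered ballot: Juno 15, Iris 13, Ember 34, Beacon 28.
The winner is unchanged: still Ember.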